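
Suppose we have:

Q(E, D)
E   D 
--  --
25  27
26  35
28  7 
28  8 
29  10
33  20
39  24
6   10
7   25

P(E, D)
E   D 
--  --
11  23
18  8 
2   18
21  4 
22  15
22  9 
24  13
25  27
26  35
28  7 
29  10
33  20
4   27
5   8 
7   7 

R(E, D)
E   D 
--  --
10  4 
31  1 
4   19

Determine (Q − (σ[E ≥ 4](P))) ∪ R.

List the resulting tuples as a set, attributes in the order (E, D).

{(10, 4), (28, 8), (31, 1), (39, 24), (4, 19), (6, 10), (7, 25)}

Apply σ_{E ≥ 4}; surviving tuples: {(11, 23), (18, 8), (21, 4), (22, 15), (22, 9), (24, 13), (25, 27), (26, 35), (28, 7), (29, 10), (33, 20), (4, 27), (5, 8), (7, 7)}
Difference: {(25, 27), (26, 35), (28, 7), (28, 8), (29, 10), (33, 20), (39, 24), (6, 10), (7, 25)} with {(11, 23), (18, 8), (21, 4), (22, 15), (22, 9), (24, 13), (25, 27), (26, 35), (28, 7), (29, 10), (33, 20), (4, 27), (5, 8), (7, 7)} → {(28, 8), (39, 24), (6, 10), (7, 25)}
Union: {(28, 8), (39, 24), (6, 10), (7, 25)} with {(10, 4), (31, 1), (4, 19)} → {(10, 4), (28, 8), (31, 1), (39, 24), (4, 19), (6, 10), (7, 25)}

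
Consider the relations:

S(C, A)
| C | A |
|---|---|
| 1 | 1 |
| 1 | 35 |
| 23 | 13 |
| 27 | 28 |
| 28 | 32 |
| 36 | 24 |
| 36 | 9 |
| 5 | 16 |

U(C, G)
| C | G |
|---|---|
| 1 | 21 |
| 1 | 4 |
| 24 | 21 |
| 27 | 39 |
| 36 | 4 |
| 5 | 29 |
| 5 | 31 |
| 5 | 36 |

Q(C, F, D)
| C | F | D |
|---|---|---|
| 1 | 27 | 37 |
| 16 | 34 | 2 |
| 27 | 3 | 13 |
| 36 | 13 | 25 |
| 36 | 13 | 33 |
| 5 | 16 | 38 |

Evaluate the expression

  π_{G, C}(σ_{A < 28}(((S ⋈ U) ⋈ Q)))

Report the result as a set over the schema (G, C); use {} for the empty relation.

{(21, 1), (29, 5), (31, 5), (36, 5), (4, 1), (4, 36)}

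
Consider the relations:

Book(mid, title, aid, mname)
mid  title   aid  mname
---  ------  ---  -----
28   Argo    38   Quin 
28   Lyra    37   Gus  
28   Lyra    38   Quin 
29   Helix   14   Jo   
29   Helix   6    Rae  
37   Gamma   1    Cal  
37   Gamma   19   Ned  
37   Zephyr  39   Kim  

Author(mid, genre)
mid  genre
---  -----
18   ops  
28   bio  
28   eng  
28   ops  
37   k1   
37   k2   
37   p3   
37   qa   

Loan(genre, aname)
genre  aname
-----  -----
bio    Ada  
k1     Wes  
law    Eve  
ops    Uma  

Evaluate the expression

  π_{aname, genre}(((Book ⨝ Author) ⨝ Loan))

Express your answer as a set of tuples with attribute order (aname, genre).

Joining Book and Author on mid yields {(28, Argo, 38, Quin, bio), (28, Argo, 38, Quin, eng), (28, Argo, 38, Quin, ops), (28, Lyra, 37, Gus, bio), (28, Lyra, 37, Gus, eng), (28, Lyra, 37, Gus, ops), (28, Lyra, 38, Quin, bio), (28, Lyra, 38, Quin, eng), (28, Lyra, 38, Quin, ops), (37, Gamma, 1, Cal, k1), (37, Gamma, 1, Cal, k2), (37, Gamma, 1, Cal, p3), (37, Gamma, 1, Cal, qa), (37, Gamma, 19, Ned, k1), (37, Gamma, 19, Ned, k2), (37, Gamma, 19, Ned, p3), (37, Gamma, 19, Ned, qa), (37, Zephyr, 39, Kim, k1), (37, Zephyr, 39, Kim, k2), (37, Zephyr, 39, Kim, p3), (37, Zephyr, 39, Kim, qa)}.
Joining (Book ⨝ Author) and Loan on genre yields {(28, Argo, 38, Quin, bio, Ada), (28, Argo, 38, Quin, ops, Uma), (28, Lyra, 37, Gus, bio, Ada), (28, Lyra, 37, Gus, ops, Uma), (28, Lyra, 38, Quin, bio, Ada), (28, Lyra, 38, Quin, ops, Uma), (37, Gamma, 1, Cal, k1, Wes), (37, Gamma, 19, Ned, k1, Wes), (37, Zephyr, 39, Kim, k1, Wes)}.
π[aname, genre]: project onto (aname, genre) (6 duplicate(s) eliminated) → {(Ada, bio), (Uma, ops), (Wes, k1)}

{(Ada, bio), (Uma, ops), (Wes, k1)}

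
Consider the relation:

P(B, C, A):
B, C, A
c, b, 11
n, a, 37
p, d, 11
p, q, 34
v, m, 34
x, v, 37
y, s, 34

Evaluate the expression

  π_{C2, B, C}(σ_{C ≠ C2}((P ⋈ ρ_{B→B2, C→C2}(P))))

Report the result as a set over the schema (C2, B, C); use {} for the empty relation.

{(a, x, v), (b, p, d), (d, c, b), (m, p, q), (m, y, s), (q, v, m), (q, y, s), (s, p, q), (s, v, m), (v, n, a)}

ρ[B→B2, C→C2]: schema becomes (B2, C2, A); tuples unchanged.
Natural join on A: {(c, b, 11, c, b), (c, b, 11, p, d), (n, a, 37, n, a), (n, a, 37, x, v), (p, d, 11, c, b), (p, d, 11, p, d), (p, q, 34, p, q), (p, q, 34, v, m), (p, q, 34, y, s), (v, m, 34, p, q), (v, m, 34, v, m), (v, m, 34, y, s), (x, v, 37, n, a), (x, v, 37, x, v), (y, s, 34, p, q), (y, s, 34, v, m), (y, s, 34, y, s)}
Selection C ≠ C2: {(c, b, 11, p, d), (n, a, 37, x, v), (p, d, 11, c, b), (p, q, 34, v, m), (p, q, 34, y, s), (v, m, 34, p, q), (v, m, 34, y, s), (x, v, 37, n, a), (y, s, 34, p, q), (y, s, 34, v, m)}
Projecting to C2, B, C: {(a, x, v), (b, p, d), (d, c, b), (m, p, q), (m, y, s), (q, v, m), (q, y, s), (s, p, q), (s, v, m), (v, n, a)}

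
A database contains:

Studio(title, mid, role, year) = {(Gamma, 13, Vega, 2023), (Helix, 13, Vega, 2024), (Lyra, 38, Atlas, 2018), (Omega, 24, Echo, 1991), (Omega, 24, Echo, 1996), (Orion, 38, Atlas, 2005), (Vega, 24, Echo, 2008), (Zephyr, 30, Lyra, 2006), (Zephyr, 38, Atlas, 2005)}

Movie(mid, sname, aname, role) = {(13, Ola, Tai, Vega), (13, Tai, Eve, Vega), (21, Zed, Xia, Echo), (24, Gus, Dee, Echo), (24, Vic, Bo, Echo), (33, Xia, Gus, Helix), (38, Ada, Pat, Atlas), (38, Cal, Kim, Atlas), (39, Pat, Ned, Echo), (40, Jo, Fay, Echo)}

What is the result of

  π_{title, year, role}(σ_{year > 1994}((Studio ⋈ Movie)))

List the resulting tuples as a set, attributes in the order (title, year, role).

{(Gamma, 2023, Vega), (Helix, 2024, Vega), (Lyra, 2018, Atlas), (Omega, 1996, Echo), (Orion, 2005, Atlas), (Vega, 2008, Echo), (Zephyr, 2005, Atlas)}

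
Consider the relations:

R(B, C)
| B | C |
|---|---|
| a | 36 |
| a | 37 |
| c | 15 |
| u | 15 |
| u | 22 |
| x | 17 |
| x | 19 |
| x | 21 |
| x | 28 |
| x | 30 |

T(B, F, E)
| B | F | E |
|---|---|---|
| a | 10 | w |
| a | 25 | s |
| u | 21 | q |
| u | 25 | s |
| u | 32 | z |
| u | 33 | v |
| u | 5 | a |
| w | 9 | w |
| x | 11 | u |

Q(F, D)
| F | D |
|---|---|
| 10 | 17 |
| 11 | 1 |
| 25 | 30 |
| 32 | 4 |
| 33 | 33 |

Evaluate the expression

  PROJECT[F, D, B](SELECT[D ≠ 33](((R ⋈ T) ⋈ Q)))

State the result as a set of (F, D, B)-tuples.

{(10, 17, a), (11, 1, x), (25, 30, a), (25, 30, u), (32, 4, u)}

Natural join on B: {(a, 36, 10, w), (a, 36, 25, s), (a, 37, 10, w), (a, 37, 25, s), (u, 15, 21, q), (u, 15, 25, s), (u, 15, 32, z), (u, 15, 33, v), (u, 15, 5, a), (u, 22, 21, q), (u, 22, 25, s), (u, 22, 32, z), (u, 22, 33, v), (u, 22, 5, a), (x, 17, 11, u), (x, 19, 11, u), (x, 21, 11, u), (x, 28, 11, u), (x, 30, 11, u)}
Natural join on F: {(a, 36, 10, w, 17), (a, 36, 25, s, 30), (a, 37, 10, w, 17), (a, 37, 25, s, 30), (u, 15, 25, s, 30), (u, 15, 32, z, 4), (u, 15, 33, v, 33), (u, 22, 25, s, 30), (u, 22, 32, z, 4), (u, 22, 33, v, 33), (x, 17, 11, u, 1), (x, 19, 11, u, 1), (x, 21, 11, u, 1), (x, 28, 11, u, 1), (x, 30, 11, u, 1)}
Selection D ≠ 33: {(a, 36, 10, w, 17), (a, 36, 25, s, 30), (a, 37, 10, w, 17), (a, 37, 25, s, 30), (u, 15, 25, s, 30), (u, 15, 32, z, 4), (u, 22, 25, s, 30), (u, 22, 32, z, 4), (x, 17, 11, u, 1), (x, 19, 11, u, 1), (x, 21, 11, u, 1), (x, 28, 11, u, 1), (x, 30, 11, u, 1)}
Projecting to F, D, B (8 duplicate(s) eliminated): {(10, 17, a), (11, 1, x), (25, 30, a), (25, 30, u), (32, 4, u)}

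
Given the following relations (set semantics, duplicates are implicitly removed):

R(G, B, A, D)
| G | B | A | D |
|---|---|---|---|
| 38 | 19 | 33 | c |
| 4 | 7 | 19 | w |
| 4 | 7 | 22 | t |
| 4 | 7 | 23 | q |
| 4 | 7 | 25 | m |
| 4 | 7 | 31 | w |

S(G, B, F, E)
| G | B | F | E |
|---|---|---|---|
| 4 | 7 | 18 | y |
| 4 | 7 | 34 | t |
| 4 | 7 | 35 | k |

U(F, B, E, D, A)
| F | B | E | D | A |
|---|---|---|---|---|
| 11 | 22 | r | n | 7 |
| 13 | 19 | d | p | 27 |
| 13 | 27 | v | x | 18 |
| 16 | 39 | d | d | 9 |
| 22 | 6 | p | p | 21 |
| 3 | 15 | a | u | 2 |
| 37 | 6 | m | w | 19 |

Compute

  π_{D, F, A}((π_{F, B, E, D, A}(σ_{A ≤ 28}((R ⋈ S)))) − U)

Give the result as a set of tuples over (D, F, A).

{(m, 18, 25), (m, 34, 25), (m, 35, 25), (q, 18, 23), (q, 34, 23), (q, 35, 23), (t, 18, 22), (t, 34, 22), (t, 35, 22), (w, 18, 19), (w, 34, 19), (w, 35, 19)}

Joining R and S on G, B yields {(4, 7, 19, w, 18, y), (4, 7, 19, w, 34, t), (4, 7, 19, w, 35, k), (4, 7, 22, t, 18, y), (4, 7, 22, t, 34, t), (4, 7, 22, t, 35, k), (4, 7, 23, q, 18, y), (4, 7, 23, q, 34, t), (4, 7, 23, q, 35, k), (4, 7, 25, m, 18, y), (4, 7, 25, m, 34, t), (4, 7, 25, m, 35, k), (4, 7, 31, w, 18, y), (4, 7, 31, w, 34, t), (4, 7, 31, w, 35, k)}.
Selection A ≤ 28: {(4, 7, 19, w, 18, y), (4, 7, 19, w, 34, t), (4, 7, 19, w, 35, k), (4, 7, 22, t, 18, y), (4, 7, 22, t, 34, t), (4, 7, 22, t, 35, k), (4, 7, 23, q, 18, y), (4, 7, 23, q, 34, t), (4, 7, 23, q, 35, k), (4, 7, 25, m, 18, y), (4, 7, 25, m, 34, t), (4, 7, 25, m, 35, k)}
π[F, B, E, D, A]: project onto (F, B, E, D, A) → {(18, 7, y, m, 25), (18, 7, y, q, 23), (18, 7, y, t, 22), (18, 7, y, w, 19), (34, 7, t, m, 25), (34, 7, t, q, 23), (34, 7, t, t, 22), (34, 7, t, w, 19), (35, 7, k, m, 25), (35, 7, k, q, 23), (35, 7, k, t, 22), (35, 7, k, w, 19)}
Set difference of the two operands is {(18, 7, y, m, 25), (18, 7, y, q, 23), (18, 7, y, t, 22), (18, 7, y, w, 19), (34, 7, t, m, 25), (34, 7, t, q, 23), (34, 7, t, t, 22), (34, 7, t, w, 19), (35, 7, k, m, 25), (35, 7, k, q, 23), (35, 7, k, t, 22), (35, 7, k, w, 19)}.
π[D, F, A]: project onto (D, F, A) → {(m, 18, 25), (m, 34, 25), (m, 35, 25), (q, 18, 23), (q, 34, 23), (q, 35, 23), (t, 18, 22), (t, 34, 22), (t, 35, 22), (w, 18, 19), (w, 34, 19), (w, 35, 19)}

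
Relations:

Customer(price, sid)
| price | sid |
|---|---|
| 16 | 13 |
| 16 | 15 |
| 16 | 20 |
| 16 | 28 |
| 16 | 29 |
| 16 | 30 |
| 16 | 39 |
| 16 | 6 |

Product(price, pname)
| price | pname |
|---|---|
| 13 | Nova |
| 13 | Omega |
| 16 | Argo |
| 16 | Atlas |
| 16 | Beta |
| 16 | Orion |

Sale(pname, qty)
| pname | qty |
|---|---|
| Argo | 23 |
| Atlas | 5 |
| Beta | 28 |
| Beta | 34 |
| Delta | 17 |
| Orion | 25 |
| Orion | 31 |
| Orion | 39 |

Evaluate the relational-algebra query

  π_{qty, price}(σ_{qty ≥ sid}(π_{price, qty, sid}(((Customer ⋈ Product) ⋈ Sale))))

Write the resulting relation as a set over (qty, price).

Joining Customer and Product on price yields {(16, 13, Argo), (16, 13, Atlas), (16, 13, Beta), (16, 13, Orion), (16, 15, Argo), (16, 15, Atlas), (16, 15, Beta), (16, 15, Orion), (16, 20, Argo), (16, 20, Atlas), (16, 20, Beta), (16, 20, Orion), (16, 28, Argo), (16, 28, Atlas), (16, 28, Beta), (16, 28, Orion), (16, 29, Argo), (16, 29, Atlas), (16, 29, Beta), (16, 29, Orion), (16, 30, Argo), (16, 30, Atlas), (16, 30, Beta), (16, 30, Orion), (16, 39, Argo), (16, 39, Atlas), (16, 39, Beta), (16, 39, Orion), (16, 6, Argo), (16, 6, Atlas), (16, 6, Beta), (16, 6, Orion)}.
Joining (Customer ⋈ Product) and Sale on pname yields {(16, 13, Argo, 23), (16, 13, Atlas, 5), (16, 13, Beta, 28), (16, 13, Beta, 34), (16, 13, Orion, 25), (16, 13, Orion, 31), (16, 13, Orion, 39), (16, 15, Argo, 23), (16, 15, Atlas, 5), (16, 15, Beta, 28), (16, 15, Beta, 34), (16, 15, Orion, 25), (16, 15, Orion, 31), (16, 15, Orion, 39), (16, 20, Argo, 23), (16, 20, Atlas, 5), (16, 20, Beta, 28), (16, 20, Beta, 34), (16, 20, Orion, 25), (16, 20, Orion, 31), (16, 20, Orion, 39), (16, 28, Argo, 23), (16, 28, Atlas, 5), (16, 28, Beta, 28), (16, 28, Beta, 34), (16, 28, Orion, 25), (16, 28, Orion, 31), (16, 28, Orion, 39), (16, 29, Argo, 23), (16, 29, Atlas, 5), (16, 29, Beta, 28), (16, 29, Beta, 34), (16, 29, Orion, 25), (16, 29, Orion, 31), (16, 29, Orion, 39), (16, 30, Argo, 23), (16, 30, Atlas, 5), (16, 30, Beta, 28), (16, 30, Beta, 34), (16, 30, Orion, 25), (16, 30, Orion, 31), (16, 30, Orion, 39), (16, 39, Argo, 23), (16, 39, Atlas, 5), (16, 39, Beta, 28), (16, 39, Beta, 34), (16, 39, Orion, 25), (16, 39, Orion, 31), (16, 39, Orion, 39), (16, 6, Argo, 23), (16, 6, Atlas, 5), (16, 6, Beta, 28), (16, 6, Beta, 34), (16, 6, Orion, 25), (16, 6, Orion, 31), (16, 6, Orion, 39)}.
Keep only column(s) price, qty, sid: {(16, 23, 13), (16, 23, 15), (16, 23, 20), (16, 23, 28), (16, 23, 29), (16, 23, 30), (16, 23, 39), (16, 23, 6), (16, 25, 13), (16, 25, 15), (16, 25, 20), (16, 25, 28), (16, 25, 29), (16, 25, 30), (16, 25, 39), (16, 25, 6), (16, 28, 13), (16, 28, 15), (16, 28, 20), (16, 28, 28), (16, 28, 29), (16, 28, 30), (16, 28, 39), (16, 28, 6), (16, 31, 13), (16, 31, 15), (16, 31, 20), (16, 31, 28), (16, 31, 29), (16, 31, 30), (16, 31, 39), (16, 31, 6), (16, 34, 13), (16, 34, 15), (16, 34, 20), (16, 34, 28), (16, 34, 29), (16, 34, 30), (16, 34, 39), (16, 34, 6), (16, 39, 13), (16, 39, 15), (16, 39, 20), (16, 39, 28), (16, 39, 29), (16, 39, 30), (16, 39, 39), (16, 39, 6), (16, 5, 13), (16, 5, 15), (16, 5, 20), (16, 5, 28), (16, 5, 29), (16, 5, 30), (16, 5, 39), (16, 5, 6)}
Filtering on qty ≥ sid leaves {(16, 23, 13), (16, 23, 15), (16, 23, 20), (16, 23, 6), (16, 25, 13), (16, 25, 15), (16, 25, 20), (16, 25, 6), (16, 28, 13), (16, 28, 15), (16, 28, 20), (16, 28, 28), (16, 28, 6), (16, 31, 13), (16, 31, 15), (16, 31, 20), (16, 31, 28), (16, 31, 29), (16, 31, 30), (16, 31, 6), (16, 34, 13), (16, 34, 15), (16, 34, 20), (16, 34, 28), (16, 34, 29), (16, 34, 30), (16, 34, 6), (16, 39, 13), (16, 39, 15), (16, 39, 20), (16, 39, 28), (16, 39, 29), (16, 39, 30), (16, 39, 39), (16, 39, 6)}.
Keep only column(s) qty, price (29 duplicate(s) eliminated): {(23, 16), (25, 16), (28, 16), (31, 16), (34, 16), (39, 16)}

{(23, 16), (25, 16), (28, 16), (31, 16), (34, 16), (39, 16)}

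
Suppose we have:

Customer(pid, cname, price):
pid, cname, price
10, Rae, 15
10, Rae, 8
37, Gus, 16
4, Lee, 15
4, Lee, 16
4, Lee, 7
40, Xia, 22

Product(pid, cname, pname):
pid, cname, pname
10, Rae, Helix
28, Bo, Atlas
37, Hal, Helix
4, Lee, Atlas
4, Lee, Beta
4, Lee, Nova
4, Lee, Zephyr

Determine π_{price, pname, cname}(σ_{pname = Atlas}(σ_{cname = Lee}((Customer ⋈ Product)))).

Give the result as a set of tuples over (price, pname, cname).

{(15, Atlas, Lee), (16, Atlas, Lee), (7, Atlas, Lee)}

Natural join on pid, cname: {(10, Rae, 15, Helix), (10, Rae, 8, Helix), (4, Lee, 15, Atlas), (4, Lee, 15, Beta), (4, Lee, 15, Nova), (4, Lee, 15, Zephyr), (4, Lee, 16, Atlas), (4, Lee, 16, Beta), (4, Lee, 16, Nova), (4, Lee, 16, Zephyr), (4, Lee, 7, Atlas), (4, Lee, 7, Beta), (4, Lee, 7, Nova), (4, Lee, 7, Zephyr)}
Apply σ_{cname = Lee}; surviving tuples: {(4, Lee, 15, Atlas), (4, Lee, 15, Beta), (4, Lee, 15, Nova), (4, Lee, 15, Zephyr), (4, Lee, 16, Atlas), (4, Lee, 16, Beta), (4, Lee, 16, Nova), (4, Lee, 16, Zephyr), (4, Lee, 7, Atlas), (4, Lee, 7, Beta), (4, Lee, 7, Nova), (4, Lee, 7, Zephyr)}
Apply σ_{pname = Atlas}; surviving tuples: {(4, Lee, 15, Atlas), (4, Lee, 16, Atlas), (4, Lee, 7, Atlas)}
Projecting to price, pname, cname: {(15, Atlas, Lee), (16, Atlas, Lee), (7, Atlas, Lee)}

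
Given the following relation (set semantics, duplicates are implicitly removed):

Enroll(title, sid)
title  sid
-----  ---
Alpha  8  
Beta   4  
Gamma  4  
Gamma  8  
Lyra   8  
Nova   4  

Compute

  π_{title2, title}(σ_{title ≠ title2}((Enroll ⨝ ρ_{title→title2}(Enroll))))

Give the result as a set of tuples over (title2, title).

{(Alpha, Gamma), (Alpha, Lyra), (Beta, Gamma), (Beta, Nova), (Gamma, Alpha), (Gamma, Beta), (Gamma, Lyra), (Gamma, Nova), (Lyra, Alpha), (Lyra, Gamma), (Nova, Beta), (Nova, Gamma)}

ρ[title→title2]: schema becomes (title2, sid); tuples unchanged.
Joining Enroll and ρ_{title→title2}(Enroll) on sid yields {(Alpha, 8, Alpha), (Alpha, 8, Gamma), (Alpha, 8, Lyra), (Beta, 4, Beta), (Beta, 4, Gamma), (Beta, 4, Nova), (Gamma, 4, Beta), (Gamma, 4, Gamma), (Gamma, 4, Nova), (Gamma, 8, Alpha), (Gamma, 8, Gamma), (Gamma, 8, Lyra), (Lyra, 8, Alpha), (Lyra, 8, Gamma), (Lyra, 8, Lyra), (Nova, 4, Beta), (Nova, 4, Gamma), (Nova, 4, Nova)}.
Filtering on title ≠ title2 leaves {(Alpha, 8, Gamma), (Alpha, 8, Lyra), (Beta, 4, Gamma), (Beta, 4, Nova), (Gamma, 4, Beta), (Gamma, 4, Nova), (Gamma, 8, Alpha), (Gamma, 8, Lyra), (Lyra, 8, Alpha), (Lyra, 8, Gamma), (Nova, 4, Beta), (Nova, 4, Gamma)}.
Keep only column(s) title2, title: {(Alpha, Gamma), (Alpha, Lyra), (Beta, Gamma), (Beta, Nova), (Gamma, Alpha), (Gamma, Beta), (Gamma, Lyra), (Gamma, Nova), (Lyra, Alpha), (Lyra, Gamma), (Nova, Beta), (Nova, Gamma)}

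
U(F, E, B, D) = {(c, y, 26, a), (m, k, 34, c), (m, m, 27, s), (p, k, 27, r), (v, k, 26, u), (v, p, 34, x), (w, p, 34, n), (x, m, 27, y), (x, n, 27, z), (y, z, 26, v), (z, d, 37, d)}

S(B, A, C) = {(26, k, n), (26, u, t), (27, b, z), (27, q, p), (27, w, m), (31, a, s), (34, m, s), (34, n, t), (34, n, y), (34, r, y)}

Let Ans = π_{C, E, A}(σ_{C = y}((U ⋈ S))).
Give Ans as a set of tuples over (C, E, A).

{(y, k, n), (y, k, r), (y, p, n), (y, p, r)}

Joining U and S on B yields {(c, y, 26, a, k, n), (c, y, 26, a, u, t), (m, k, 34, c, m, s), (m, k, 34, c, n, t), (m, k, 34, c, n, y), (m, k, 34, c, r, y), (m, m, 27, s, b, z), (m, m, 27, s, q, p), (m, m, 27, s, w, m), (p, k, 27, r, b, z), (p, k, 27, r, q, p), (p, k, 27, r, w, m), (v, k, 26, u, k, n), (v, k, 26, u, u, t), (v, p, 34, x, m, s), (v, p, 34, x, n, t), (v, p, 34, x, n, y), (v, p, 34, x, r, y), (w, p, 34, n, m, s), (w, p, 34, n, n, t), (w, p, 34, n, n, y), (w, p, 34, n, r, y), (x, m, 27, y, b, z), (x, m, 27, y, q, p), (x, m, 27, y, w, m), (x, n, 27, z, b, z), (x, n, 27, z, q, p), (x, n, 27, z, w, m), (y, z, 26, v, k, n), (y, z, 26, v, u, t)}.
Filtering on C = y leaves {(m, k, 34, c, n, y), (m, k, 34, c, r, y), (v, p, 34, x, n, y), (v, p, 34, x, r, y), (w, p, 34, n, n, y), (w, p, 34, n, r, y)}.
Projecting to C, E, A (2 duplicate(s) eliminated): {(y, k, n), (y, k, r), (y, p, n), (y, p, r)}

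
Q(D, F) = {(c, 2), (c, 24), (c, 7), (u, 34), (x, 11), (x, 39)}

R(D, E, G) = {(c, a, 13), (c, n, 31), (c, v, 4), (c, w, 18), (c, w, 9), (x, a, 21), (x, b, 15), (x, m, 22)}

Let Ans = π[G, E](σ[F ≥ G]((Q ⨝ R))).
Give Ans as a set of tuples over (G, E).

{(13, a), (15, b), (18, w), (21, a), (22, m), (4, v), (9, w)}

Natural join on D: {(c, 2, a, 13), (c, 2, n, 31), (c, 2, v, 4), (c, 2, w, 18), (c, 2, w, 9), (c, 24, a, 13), (c, 24, n, 31), (c, 24, v, 4), (c, 24, w, 18), (c, 24, w, 9), (c, 7, a, 13), (c, 7, n, 31), (c, 7, v, 4), (c, 7, w, 18), (c, 7, w, 9), (x, 11, a, 21), (x, 11, b, 15), (x, 11, m, 22), (x, 39, a, 21), (x, 39, b, 15), (x, 39, m, 22)}
Filtering on F ≥ G leaves {(c, 24, a, 13), (c, 24, v, 4), (c, 24, w, 18), (c, 24, w, 9), (c, 7, v, 4), (x, 39, a, 21), (x, 39, b, 15), (x, 39, m, 22)}.
π[G, E]: project onto (G, E) (1 duplicate(s) eliminated) → {(13, a), (15, b), (18, w), (21, a), (22, m), (4, v), (9, w)}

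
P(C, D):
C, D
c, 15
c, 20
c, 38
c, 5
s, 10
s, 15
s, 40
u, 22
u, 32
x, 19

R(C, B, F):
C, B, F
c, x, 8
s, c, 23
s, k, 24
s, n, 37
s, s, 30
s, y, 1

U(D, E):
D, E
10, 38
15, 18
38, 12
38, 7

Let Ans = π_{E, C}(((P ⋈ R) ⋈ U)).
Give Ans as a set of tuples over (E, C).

Natural join on C: {(c, 15, x, 8), (c, 20, x, 8), (c, 38, x, 8), (c, 5, x, 8), (s, 10, c, 23), (s, 10, k, 24), (s, 10, n, 37), (s, 10, s, 30), (s, 10, y, 1), (s, 15, c, 23), (s, 15, k, 24), (s, 15, n, 37), (s, 15, s, 30), (s, 15, y, 1), (s, 40, c, 23), (s, 40, k, 24), (s, 40, n, 37), (s, 40, s, 30), (s, 40, y, 1)}
Natural join on D: {(c, 15, x, 8, 18), (c, 38, x, 8, 12), (c, 38, x, 8, 7), (s, 10, c, 23, 38), (s, 10, k, 24, 38), (s, 10, n, 37, 38), (s, 10, s, 30, 38), (s, 10, y, 1, 38), (s, 15, c, 23, 18), (s, 15, k, 24, 18), (s, 15, n, 37, 18), (s, 15, s, 30, 18), (s, 15, y, 1, 18)}
Projecting to E, C (8 duplicate(s) eliminated): {(12, c), (18, c), (18, s), (38, s), (7, c)}

{(12, c), (18, c), (18, s), (38, s), (7, c)}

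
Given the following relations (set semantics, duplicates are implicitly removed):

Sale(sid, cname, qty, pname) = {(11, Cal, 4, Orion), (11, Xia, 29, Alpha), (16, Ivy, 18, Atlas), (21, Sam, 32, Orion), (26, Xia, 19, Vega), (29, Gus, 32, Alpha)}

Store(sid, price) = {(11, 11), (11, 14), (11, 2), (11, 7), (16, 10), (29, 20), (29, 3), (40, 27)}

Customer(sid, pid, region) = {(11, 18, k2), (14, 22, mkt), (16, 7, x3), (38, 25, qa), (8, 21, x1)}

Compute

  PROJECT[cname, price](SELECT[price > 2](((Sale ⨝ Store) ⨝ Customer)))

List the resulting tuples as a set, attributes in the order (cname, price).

Joining Sale and Store on sid yields {(11, Cal, 4, Orion, 11), (11, Cal, 4, Orion, 14), (11, Cal, 4, Orion, 2), (11, Cal, 4, Orion, 7), (11, Xia, 29, Alpha, 11), (11, Xia, 29, Alpha, 14), (11, Xia, 29, Alpha, 2), (11, Xia, 29, Alpha, 7), (16, Ivy, 18, Atlas, 10), (29, Gus, 32, Alpha, 20), (29, Gus, 32, Alpha, 3)}.
Joining (Sale ⨝ Store) and Customer on sid yields {(11, Cal, 4, Orion, 11, 18, k2), (11, Cal, 4, Orion, 14, 18, k2), (11, Cal, 4, Orion, 2, 18, k2), (11, Cal, 4, Orion, 7, 18, k2), (11, Xia, 29, Alpha, 11, 18, k2), (11, Xia, 29, Alpha, 14, 18, k2), (11, Xia, 29, Alpha, 2, 18, k2), (11, Xia, 29, Alpha, 7, 18, k2), (16, Ivy, 18, Atlas, 10, 7, x3)}.
Filtering on price > 2 leaves {(11, Cal, 4, Orion, 11, 18, k2), (11, Cal, 4, Orion, 14, 18, k2), (11, Cal, 4, Orion, 7, 18, k2), (11, Xia, 29, Alpha, 11, 18, k2), (11, Xia, 29, Alpha, 14, 18, k2), (11, Xia, 29, Alpha, 7, 18, k2), (16, Ivy, 18, Atlas, 10, 7, x3)}.
Keep only column(s) cname, price: {(Cal, 11), (Cal, 14), (Cal, 7), (Ivy, 10), (Xia, 11), (Xia, 14), (Xia, 7)}

{(Cal, 11), (Cal, 14), (Cal, 7), (Ivy, 10), (Xia, 11), (Xia, 14), (Xia, 7)}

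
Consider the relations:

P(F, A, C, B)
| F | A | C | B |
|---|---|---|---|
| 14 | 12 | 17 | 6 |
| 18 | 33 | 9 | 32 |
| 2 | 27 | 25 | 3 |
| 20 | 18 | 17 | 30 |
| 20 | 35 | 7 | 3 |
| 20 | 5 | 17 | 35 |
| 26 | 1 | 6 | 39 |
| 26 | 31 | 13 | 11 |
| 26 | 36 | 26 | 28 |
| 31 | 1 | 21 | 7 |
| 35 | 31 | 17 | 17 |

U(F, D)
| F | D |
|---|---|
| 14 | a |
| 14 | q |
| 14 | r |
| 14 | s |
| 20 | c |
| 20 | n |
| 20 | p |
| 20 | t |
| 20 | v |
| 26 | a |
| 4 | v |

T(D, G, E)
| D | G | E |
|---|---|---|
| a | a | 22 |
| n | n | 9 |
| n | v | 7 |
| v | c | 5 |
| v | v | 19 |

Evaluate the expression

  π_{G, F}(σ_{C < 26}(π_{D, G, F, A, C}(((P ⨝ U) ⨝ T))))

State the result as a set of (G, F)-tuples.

{(a, 14), (a, 26), (c, 20), (n, 20), (v, 20)}

P ⋈ U (natural join on F): {(14, 12, 17, 6, a), (14, 12, 17, 6, q), (14, 12, 17, 6, r), (14, 12, 17, 6, s), (20, 18, 17, 30, c), (20, 18, 17, 30, n), (20, 18, 17, 30, p), (20, 18, 17, 30, t), (20, 18, 17, 30, v), (20, 35, 7, 3, c), (20, 35, 7, 3, n), (20, 35, 7, 3, p), (20, 35, 7, 3, t), (20, 35, 7, 3, v), (20, 5, 17, 35, c), (20, 5, 17, 35, n), (20, 5, 17, 35, p), (20, 5, 17, 35, t), (20, 5, 17, 35, v), (26, 1, 6, 39, a), (26, 31, 13, 11, a), (26, 36, 26, 28, a)}
(P ⨝ U) ⋈ T (natural join on D): {(14, 12, 17, 6, a, a, 22), (20, 18, 17, 30, n, n, 9), (20, 18, 17, 30, n, v, 7), (20, 18, 17, 30, v, c, 5), (20, 18, 17, 30, v, v, 19), (20, 35, 7, 3, n, n, 9), (20, 35, 7, 3, n, v, 7), (20, 35, 7, 3, v, c, 5), (20, 35, 7, 3, v, v, 19), (20, 5, 17, 35, n, n, 9), (20, 5, 17, 35, n, v, 7), (20, 5, 17, 35, v, c, 5), (20, 5, 17, 35, v, v, 19), (26, 1, 6, 39, a, a, 22), (26, 31, 13, 11, a, a, 22), (26, 36, 26, 28, a, a, 22)}
Keep only column(s) D, G, F, A, C: {(a, a, 14, 12, 17), (a, a, 26, 1, 6), (a, a, 26, 31, 13), (a, a, 26, 36, 26), (n, n, 20, 18, 17), (n, n, 20, 35, 7), (n, n, 20, 5, 17), (n, v, 20, 18, 17), (n, v, 20, 35, 7), (n, v, 20, 5, 17), (v, c, 20, 18, 17), (v, c, 20, 35, 7), (v, c, 20, 5, 17), (v, v, 20, 18, 17), (v, v, 20, 35, 7), (v, v, 20, 5, 17)}
σ[C < 26]: keep tuples satisfying C < 26 → {(a, a, 14, 12, 17), (a, a, 26, 1, 6), (a, a, 26, 31, 13), (n, n, 20, 18, 17), (n, n, 20, 35, 7), (n, n, 20, 5, 17), (n, v, 20, 18, 17), (n, v, 20, 35, 7), (n, v, 20, 5, 17), (v, c, 20, 18, 17), (v, c, 20, 35, 7), (v, c, 20, 5, 17), (v, v, 20, 18, 17), (v, v, 20, 35, 7), (v, v, 20, 5, 17)}
Keep only column(s) G, F (10 duplicate(s) eliminated): {(a, 14), (a, 26), (c, 20), (n, 20), (v, 20)}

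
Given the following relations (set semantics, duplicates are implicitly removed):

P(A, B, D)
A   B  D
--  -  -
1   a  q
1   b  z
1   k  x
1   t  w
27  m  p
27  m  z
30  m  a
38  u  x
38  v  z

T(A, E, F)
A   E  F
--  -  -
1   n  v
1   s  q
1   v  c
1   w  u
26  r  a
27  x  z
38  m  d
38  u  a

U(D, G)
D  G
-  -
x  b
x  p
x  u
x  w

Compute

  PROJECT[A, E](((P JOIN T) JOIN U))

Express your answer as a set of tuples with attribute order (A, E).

{(1, n), (1, s), (1, v), (1, w), (38, m), (38, u)}

Natural join on A: {(1, a, q, n, v), (1, a, q, s, q), (1, a, q, v, c), (1, a, q, w, u), (1, b, z, n, v), (1, b, z, s, q), (1, b, z, v, c), (1, b, z, w, u), (1, k, x, n, v), (1, k, x, s, q), (1, k, x, v, c), (1, k, x, w, u), (1, t, w, n, v), (1, t, w, s, q), (1, t, w, v, c), (1, t, w, w, u), (27, m, p, x, z), (27, m, z, x, z), (38, u, x, m, d), (38, u, x, u, a), (38, v, z, m, d), (38, v, z, u, a)}
Natural join on D: {(1, k, x, n, v, b), (1, k, x, n, v, p), (1, k, x, n, v, u), (1, k, x, n, v, w), (1, k, x, s, q, b), (1, k, x, s, q, p), (1, k, x, s, q, u), (1, k, x, s, q, w), (1, k, x, v, c, b), (1, k, x, v, c, p), (1, k, x, v, c, u), (1, k, x, v, c, w), (1, k, x, w, u, b), (1, k, x, w, u, p), (1, k, x, w, u, u), (1, k, x, w, u, w), (38, u, x, m, d, b), (38, u, x, m, d, p), (38, u, x, m, d, u), (38, u, x, m, d, w), (38, u, x, u, a, b), (38, u, x, u, a, p), (38, u, x, u, a, u), (38, u, x, u, a, w)}
Projecting to A, E (18 duplicate(s) eliminated): {(1, n), (1, s), (1, v), (1, w), (38, m), (38, u)}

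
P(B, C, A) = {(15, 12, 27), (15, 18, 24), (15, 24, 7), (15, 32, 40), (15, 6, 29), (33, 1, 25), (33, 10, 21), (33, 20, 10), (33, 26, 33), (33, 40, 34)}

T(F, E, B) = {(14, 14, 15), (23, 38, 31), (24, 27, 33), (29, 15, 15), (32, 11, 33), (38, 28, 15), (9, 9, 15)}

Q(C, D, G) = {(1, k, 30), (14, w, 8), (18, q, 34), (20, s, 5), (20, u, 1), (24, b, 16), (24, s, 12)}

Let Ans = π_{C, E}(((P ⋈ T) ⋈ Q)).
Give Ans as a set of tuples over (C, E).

Natural join on B: {(15, 12, 27, 14, 14), (15, 12, 27, 29, 15), (15, 12, 27, 38, 28), (15, 12, 27, 9, 9), (15, 18, 24, 14, 14), (15, 18, 24, 29, 15), (15, 18, 24, 38, 28), (15, 18, 24, 9, 9), (15, 24, 7, 14, 14), (15, 24, 7, 29, 15), (15, 24, 7, 38, 28), (15, 24, 7, 9, 9), (15, 32, 40, 14, 14), (15, 32, 40, 29, 15), (15, 32, 40, 38, 28), (15, 32, 40, 9, 9), (15, 6, 29, 14, 14), (15, 6, 29, 29, 15), (15, 6, 29, 38, 28), (15, 6, 29, 9, 9), (33, 1, 25, 24, 27), (33, 1, 25, 32, 11), (33, 10, 21, 24, 27), (33, 10, 21, 32, 11), (33, 20, 10, 24, 27), (33, 20, 10, 32, 11), (33, 26, 33, 24, 27), (33, 26, 33, 32, 11), (33, 40, 34, 24, 27), (33, 40, 34, 32, 11)}
Natural join on C: {(15, 18, 24, 14, 14, q, 34), (15, 18, 24, 29, 15, q, 34), (15, 18, 24, 38, 28, q, 34), (15, 18, 24, 9, 9, q, 34), (15, 24, 7, 14, 14, b, 16), (15, 24, 7, 14, 14, s, 12), (15, 24, 7, 29, 15, b, 16), (15, 24, 7, 29, 15, s, 12), (15, 24, 7, 38, 28, b, 16), (15, 24, 7, 38, 28, s, 12), (15, 24, 7, 9, 9, b, 16), (15, 24, 7, 9, 9, s, 12), (33, 1, 25, 24, 27, k, 30), (33, 1, 25, 32, 11, k, 30), (33, 20, 10, 24, 27, s, 5), (33, 20, 10, 24, 27, u, 1), (33, 20, 10, 32, 11, s, 5), (33, 20, 10, 32, 11, u, 1)}
Keep only column(s) C, E (6 duplicate(s) eliminated): {(1, 11), (1, 27), (18, 14), (18, 15), (18, 28), (18, 9), (20, 11), (20, 27), (24, 14), (24, 15), (24, 28), (24, 9)}

{(1, 11), (1, 27), (18, 14), (18, 15), (18, 28), (18, 9), (20, 11), (20, 27), (24, 14), (24, 15), (24, 28), (24, 9)}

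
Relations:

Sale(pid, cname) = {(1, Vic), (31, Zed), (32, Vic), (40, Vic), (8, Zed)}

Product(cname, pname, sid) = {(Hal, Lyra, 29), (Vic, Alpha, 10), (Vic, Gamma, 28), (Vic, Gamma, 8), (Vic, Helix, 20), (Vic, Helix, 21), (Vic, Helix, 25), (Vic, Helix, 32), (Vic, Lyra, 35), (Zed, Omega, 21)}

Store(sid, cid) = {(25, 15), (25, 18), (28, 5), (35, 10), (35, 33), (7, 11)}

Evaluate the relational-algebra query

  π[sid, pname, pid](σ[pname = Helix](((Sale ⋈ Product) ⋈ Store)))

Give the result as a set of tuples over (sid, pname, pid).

{(25, Helix, 1), (25, Helix, 32), (25, Helix, 40)}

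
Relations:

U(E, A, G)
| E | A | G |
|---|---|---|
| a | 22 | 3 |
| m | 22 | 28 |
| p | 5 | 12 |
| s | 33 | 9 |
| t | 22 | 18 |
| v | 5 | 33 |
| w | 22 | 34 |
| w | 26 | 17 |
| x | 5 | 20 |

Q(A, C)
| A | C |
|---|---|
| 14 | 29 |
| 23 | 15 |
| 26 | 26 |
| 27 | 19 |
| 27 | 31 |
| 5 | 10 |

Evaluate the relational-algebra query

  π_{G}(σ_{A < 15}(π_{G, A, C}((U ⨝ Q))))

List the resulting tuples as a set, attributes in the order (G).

U ⋈ Q (natural join on A): {(p, 5, 12, 10), (v, 5, 33, 10), (w, 26, 17, 26), (x, 5, 20, 10)}
π_{G, A, C} gives {(12, 5, 10), (17, 26, 26), (20, 5, 10), (33, 5, 10)}.
Filtering on A < 15 leaves {(12, 5, 10), (20, 5, 10), (33, 5, 10)}.
π_{G} gives {12, 20, 33}.

{12, 20, 33}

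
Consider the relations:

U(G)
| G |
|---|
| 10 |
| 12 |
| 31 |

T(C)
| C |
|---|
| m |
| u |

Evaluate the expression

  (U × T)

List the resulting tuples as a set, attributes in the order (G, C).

{(10, m), (10, u), (12, m), (12, u), (31, m), (31, u)}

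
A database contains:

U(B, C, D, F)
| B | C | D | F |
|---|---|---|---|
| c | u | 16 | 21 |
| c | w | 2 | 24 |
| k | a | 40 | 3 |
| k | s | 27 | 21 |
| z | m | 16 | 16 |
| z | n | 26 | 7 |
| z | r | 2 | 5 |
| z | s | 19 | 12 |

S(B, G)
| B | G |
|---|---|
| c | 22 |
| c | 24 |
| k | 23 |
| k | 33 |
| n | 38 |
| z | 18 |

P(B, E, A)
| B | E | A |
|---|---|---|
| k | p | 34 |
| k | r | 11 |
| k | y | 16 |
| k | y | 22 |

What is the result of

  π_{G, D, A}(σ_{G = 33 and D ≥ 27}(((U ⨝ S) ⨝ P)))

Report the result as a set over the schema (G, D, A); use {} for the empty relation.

{(33, 27, 11), (33, 27, 16), (33, 27, 22), (33, 27, 34), (33, 40, 11), (33, 40, 16), (33, 40, 22), (33, 40, 34)}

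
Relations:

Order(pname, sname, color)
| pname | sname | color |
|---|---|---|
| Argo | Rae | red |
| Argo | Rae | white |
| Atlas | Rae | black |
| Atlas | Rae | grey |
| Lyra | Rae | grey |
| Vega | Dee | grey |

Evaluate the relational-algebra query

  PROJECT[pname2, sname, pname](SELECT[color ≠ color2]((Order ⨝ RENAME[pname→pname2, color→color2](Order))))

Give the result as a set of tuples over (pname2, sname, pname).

{(Argo, Rae, Argo), (Argo, Rae, Atlas), (Argo, Rae, Lyra), (Atlas, Rae, Argo), (Atlas, Rae, Atlas), (Atlas, Rae, Lyra), (Lyra, Rae, Argo), (Lyra, Rae, Atlas)}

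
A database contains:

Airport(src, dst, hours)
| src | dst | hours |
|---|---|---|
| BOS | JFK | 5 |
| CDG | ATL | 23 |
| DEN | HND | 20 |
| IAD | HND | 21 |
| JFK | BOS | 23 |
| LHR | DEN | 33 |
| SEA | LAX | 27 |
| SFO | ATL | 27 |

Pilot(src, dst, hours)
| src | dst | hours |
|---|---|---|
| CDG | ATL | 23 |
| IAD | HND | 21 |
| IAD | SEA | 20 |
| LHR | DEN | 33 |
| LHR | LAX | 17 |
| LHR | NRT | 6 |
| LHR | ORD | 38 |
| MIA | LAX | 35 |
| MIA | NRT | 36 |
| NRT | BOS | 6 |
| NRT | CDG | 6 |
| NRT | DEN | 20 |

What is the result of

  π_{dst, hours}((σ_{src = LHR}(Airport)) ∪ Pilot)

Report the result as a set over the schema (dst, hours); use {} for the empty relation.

Apply σ_{src = LHR}; surviving tuples: {(LHR, DEN, 33)}
Set union of the two operands is {(CDG, ATL, 23), (IAD, HND, 21), (IAD, SEA, 20), (LHR, DEN, 33), (LHR, LAX, 17), (LHR, NRT, 6), (LHR, ORD, 38), (MIA, LAX, 35), (MIA, NRT, 36), (NRT, BOS, 6), (NRT, CDG, 6), (NRT, DEN, 20)}.
π_{dst, hours} gives {(ATL, 23), (BOS, 6), (CDG, 6), (DEN, 20), (DEN, 33), (HND, 21), (LAX, 17), (LAX, 35), (NRT, 36), (NRT, 6), (ORD, 38), (SEA, 20)}.

{(ATL, 23), (BOS, 6), (CDG, 6), (DEN, 20), (DEN, 33), (HND, 21), (LAX, 17), (LAX, 35), (NRT, 36), (NRT, 6), (ORD, 38), (SEA, 20)}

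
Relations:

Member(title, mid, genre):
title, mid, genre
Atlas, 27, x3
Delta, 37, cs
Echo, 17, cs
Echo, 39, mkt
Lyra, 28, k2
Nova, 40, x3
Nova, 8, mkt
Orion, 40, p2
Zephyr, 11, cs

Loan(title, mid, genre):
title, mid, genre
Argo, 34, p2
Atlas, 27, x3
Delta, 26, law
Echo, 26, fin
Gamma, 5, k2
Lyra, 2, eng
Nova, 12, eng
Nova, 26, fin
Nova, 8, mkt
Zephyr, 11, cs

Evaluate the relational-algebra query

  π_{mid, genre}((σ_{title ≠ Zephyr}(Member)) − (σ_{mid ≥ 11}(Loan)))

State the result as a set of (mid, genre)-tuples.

{(17, cs), (28, k2), (37, cs), (39, mkt), (40, p2), (40, x3), (8, mkt)}

σ[title ≠ Zephyr]: keep tuples satisfying title ≠ Zephyr → {(Atlas, 27, x3), (Delta, 37, cs), (Echo, 17, cs), (Echo, 39, mkt), (Lyra, 28, k2), (Nova, 40, x3), (Nova, 8, mkt), (Orion, 40, p2)}
σ[mid ≥ 11]: keep tuples satisfying mid ≥ 11 → {(Argo, 34, p2), (Atlas, 27, x3), (Delta, 26, law), (Echo, 26, fin), (Nova, 12, eng), (Nova, 26, fin), (Zephyr, 11, cs)}
Difference: {(Atlas, 27, x3), (Delta, 37, cs), (Echo, 17, cs), (Echo, 39, mkt), (Lyra, 28, k2), (Nova, 40, x3), (Nova, 8, mkt), (Orion, 40, p2)} with {(Argo, 34, p2), (Atlas, 27, x3), (Delta, 26, law), (Echo, 26, fin), (Nova, 12, eng), (Nova, 26, fin), (Zephyr, 11, cs)} → {(Delta, 37, cs), (Echo, 17, cs), (Echo, 39, mkt), (Lyra, 28, k2), (Nova, 40, x3), (Nova, 8, mkt), (Orion, 40, p2)}
Keep only column(s) mid, genre: {(17, cs), (28, k2), (37, cs), (39, mkt), (40, p2), (40, x3), (8, mkt)}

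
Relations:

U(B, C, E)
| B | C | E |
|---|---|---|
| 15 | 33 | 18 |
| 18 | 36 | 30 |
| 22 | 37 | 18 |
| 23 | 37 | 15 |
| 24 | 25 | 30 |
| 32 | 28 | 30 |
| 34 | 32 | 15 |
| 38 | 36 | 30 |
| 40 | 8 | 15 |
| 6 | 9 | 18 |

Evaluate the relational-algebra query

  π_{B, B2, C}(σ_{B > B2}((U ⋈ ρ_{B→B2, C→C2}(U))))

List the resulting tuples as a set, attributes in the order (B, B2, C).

{(15, 6, 33), (22, 15, 37), (22, 6, 37), (24, 18, 25), (32, 18, 28), (32, 24, 28), (34, 23, 32), (38, 18, 36), (38, 24, 36), (38, 32, 36), (40, 23, 8), (40, 34, 8)}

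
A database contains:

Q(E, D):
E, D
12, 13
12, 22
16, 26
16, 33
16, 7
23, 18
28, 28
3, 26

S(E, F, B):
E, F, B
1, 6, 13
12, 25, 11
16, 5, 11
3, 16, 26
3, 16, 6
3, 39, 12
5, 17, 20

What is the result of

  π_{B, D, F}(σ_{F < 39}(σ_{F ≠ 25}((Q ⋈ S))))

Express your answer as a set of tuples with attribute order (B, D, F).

{(11, 26, 5), (11, 33, 5), (11, 7, 5), (26, 26, 16), (6, 26, 16)}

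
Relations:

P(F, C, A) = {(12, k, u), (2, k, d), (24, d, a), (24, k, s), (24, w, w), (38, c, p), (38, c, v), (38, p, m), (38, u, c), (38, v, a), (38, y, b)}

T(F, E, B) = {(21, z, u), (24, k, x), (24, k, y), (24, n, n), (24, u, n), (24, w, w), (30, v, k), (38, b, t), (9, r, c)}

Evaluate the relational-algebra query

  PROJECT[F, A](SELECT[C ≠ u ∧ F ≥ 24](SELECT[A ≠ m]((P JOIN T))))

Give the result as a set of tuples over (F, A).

P ⋈ T (natural join on F): {(24, d, a, k, x), (24, d, a, k, y), (24, d, a, n, n), (24, d, a, u, n), (24, d, a, w, w), (24, k, s, k, x), (24, k, s, k, y), (24, k, s, n, n), (24, k, s, u, n), (24, k, s, w, w), (24, w, w, k, x), (24, w, w, k, y), (24, w, w, n, n), (24, w, w, u, n), (24, w, w, w, w), (38, c, p, b, t), (38, c, v, b, t), (38, p, m, b, t), (38, u, c, b, t), (38, v, a, b, t), (38, y, b, b, t)}
σ[A ≠ m]: keep tuples satisfying A ≠ m → {(24, d, a, k, x), (24, d, a, k, y), (24, d, a, n, n), (24, d, a, u, n), (24, d, a, w, w), (24, k, s, k, x), (24, k, s, k, y), (24, k, s, n, n), (24, k, s, u, n), (24, k, s, w, w), (24, w, w, k, x), (24, w, w, k, y), (24, w, w, n, n), (24, w, w, u, n), (24, w, w, w, w), (38, c, p, b, t), (38, c, v, b, t), (38, u, c, b, t), (38, v, a, b, t), (38, y, b, b, t)}
σ[C ≠ u ∧ F ≥ 24]: keep tuples satisfying C ≠ u ∧ F ≥ 24 → {(24, d, a, k, x), (24, d, a, k, y), (24, d, a, n, n), (24, d, a, u, n), (24, d, a, w, w), (24, k, s, k, x), (24, k, s, k, y), (24, k, s, n, n), (24, k, s, u, n), (24, k, s, w, w), (24, w, w, k, x), (24, w, w, k, y), (24, w, w, n, n), (24, w, w, u, n), (24, w, w, w, w), (38, c, p, b, t), (38, c, v, b, t), (38, v, a, b, t), (38, y, b, b, t)}
π_{F, A} gives {(24, a), (24, s), (24, w), (38, a), (38, b), (38, p), (38, v)} (12 duplicate(s) eliminated).

{(24, a), (24, s), (24, w), (38, a), (38, b), (38, p), (38, v)}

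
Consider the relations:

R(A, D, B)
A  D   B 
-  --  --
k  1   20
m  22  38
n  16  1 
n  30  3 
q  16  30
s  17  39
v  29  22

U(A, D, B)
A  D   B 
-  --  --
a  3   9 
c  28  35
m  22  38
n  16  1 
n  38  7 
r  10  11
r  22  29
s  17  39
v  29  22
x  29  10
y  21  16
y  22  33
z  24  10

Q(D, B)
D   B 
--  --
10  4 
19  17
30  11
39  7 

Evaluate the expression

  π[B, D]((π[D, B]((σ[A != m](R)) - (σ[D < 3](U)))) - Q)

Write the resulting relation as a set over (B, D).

{(1, 16), (20, 1), (22, 29), (3, 30), (30, 16), (39, 17)}

σ[A != m]: keep tuples satisfying A != m → {(k, 1, 20), (n, 16, 1), (n, 30, 3), (q, 16, 30), (s, 17, 39), (v, 29, 22)}
σ[D < 3]: keep tuples satisfying D < 3 → {}
Set difference of the two operands is {(k, 1, 20), (n, 16, 1), (n, 30, 3), (q, 16, 30), (s, 17, 39), (v, 29, 22)}.
Projecting to D, B: {(1, 20), (16, 1), (16, 30), (17, 39), (29, 22), (30, 3)}
Set difference of the two operands is {(1, 20), (16, 1), (16, 30), (17, 39), (29, 22), (30, 3)}.
Projecting to B, D: {(1, 16), (20, 1), (22, 29), (3, 30), (30, 16), (39, 17)}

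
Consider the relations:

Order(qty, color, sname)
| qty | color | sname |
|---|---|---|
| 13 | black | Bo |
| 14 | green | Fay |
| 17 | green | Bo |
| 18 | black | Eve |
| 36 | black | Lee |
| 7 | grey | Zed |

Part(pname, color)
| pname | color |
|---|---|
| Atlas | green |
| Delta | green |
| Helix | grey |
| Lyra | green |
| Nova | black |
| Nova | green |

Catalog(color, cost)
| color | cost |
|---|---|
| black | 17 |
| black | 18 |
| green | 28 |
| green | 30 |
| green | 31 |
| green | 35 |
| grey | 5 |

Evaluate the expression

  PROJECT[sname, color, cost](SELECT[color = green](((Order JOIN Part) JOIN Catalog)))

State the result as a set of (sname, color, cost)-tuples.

{(Bo, green, 28), (Bo, green, 30), (Bo, green, 31), (Bo, green, 35), (Fay, green, 28), (Fay, green, 30), (Fay, green, 31), (Fay, green, 35)}

Joining Order and Part on color yields {(13, black, Bo, Nova), (14, green, Fay, Atlas), (14, green, Fay, Delta), (14, green, Fay, Lyra), (14, green, Fay, Nova), (17, green, Bo, Atlas), (17, green, Bo, Delta), (17, green, Bo, Lyra), (17, green, Bo, Nova), (18, black, Eve, Nova), (36, black, Lee, Nova), (7, grey, Zed, Helix)}.
Joining (Order JOIN Part) and Catalog on color yields {(13, black, Bo, Nova, 17), (13, black, Bo, Nova, 18), (14, green, Fay, Atlas, 28), (14, green, Fay, Atlas, 30), (14, green, Fay, Atlas, 31), (14, green, Fay, Atlas, 35), (14, green, Fay, Delta, 28), (14, green, Fay, Delta, 30), (14, green, Fay, Delta, 31), (14, green, Fay, Delta, 35), (14, green, Fay, Lyra, 28), (14, green, Fay, Lyra, 30), (14, green, Fay, Lyra, 31), (14, green, Fay, Lyra, 35), (14, green, Fay, Nova, 28), (14, green, Fay, Nova, 30), (14, green, Fay, Nova, 31), (14, green, Fay, Nova, 35), (17, green, Bo, Atlas, 28), (17, green, Bo, Atlas, 30), (17, green, Bo, Atlas, 31), (17, green, Bo, Atlas, 35), (17, green, Bo, Delta, 28), (17, green, Bo, Delta, 30), (17, green, Bo, Delta, 31), (17, green, Bo, Delta, 35), (17, green, Bo, Lyra, 28), (17, green, Bo, Lyra, 30), (17, green, Bo, Lyra, 31), (17, green, Bo, Lyra, 35), (17, green, Bo, Nova, 28), (17, green, Bo, Nova, 30), (17, green, Bo, Nova, 31), (17, green, Bo, Nova, 35), (18, black, Eve, Nova, 17), (18, black, Eve, Nova, 18), (36, black, Lee, Nova, 17), (36, black, Lee, Nova, 18), (7, grey, Zed, Helix, 5)}.
Apply σ_{color = green}; surviving tuples: {(14, green, Fay, Atlas, 28), (14, green, Fay, Atlas, 30), (14, green, Fay, Atlas, 31), (14, green, Fay, Atlas, 35), (14, green, Fay, Delta, 28), (14, green, Fay, Delta, 30), (14, green, Fay, Delta, 31), (14, green, Fay, Delta, 35), (14, green, Fay, Lyra, 28), (14, green, Fay, Lyra, 30), (14, green, Fay, Lyra, 31), (14, green, Fay, Lyra, 35), (14, green, Fay, Nova, 28), (14, green, Fay, Nova, 30), (14, green, Fay, Nova, 31), (14, green, Fay, Nova, 35), (17, green, Bo, Atlas, 28), (17, green, Bo, Atlas, 30), (17, green, Bo, Atlas, 31), (17, green, Bo, Atlas, 35), (17, green, Bo, Delta, 28), (17, green, Bo, Delta, 30), (17, green, Bo, Delta, 31), (17, green, Bo, Delta, 35), (17, green, Bo, Lyra, 28), (17, green, Bo, Lyra, 30), (17, green, Bo, Lyra, 31), (17, green, Bo, Lyra, 35), (17, green, Bo, Nova, 28), (17, green, Bo, Nova, 30), (17, green, Bo, Nova, 31), (17, green, Bo, Nova, 35)}
Keep only column(s) sname, color, cost (24 duplicate(s) eliminated): {(Bo, green, 28), (Bo, green, 30), (Bo, green, 31), (Bo, green, 35), (Fay, green, 28), (Fay, green, 30), (Fay, green, 31), (Fay, green, 35)}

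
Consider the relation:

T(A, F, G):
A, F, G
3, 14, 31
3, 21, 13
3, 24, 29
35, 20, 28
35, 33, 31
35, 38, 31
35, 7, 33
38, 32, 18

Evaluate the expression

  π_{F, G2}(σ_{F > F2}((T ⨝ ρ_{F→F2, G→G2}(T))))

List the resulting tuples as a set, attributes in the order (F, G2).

ρ[F→F2, G→G2]: schema becomes (A, F2, G2); tuples unchanged.
T ⋈ ρ_{F→F2, G→G2}(T) (natural join on A): {(3, 14, 31, 14, 31), (3, 14, 31, 21, 13), (3, 14, 31, 24, 29), (3, 21, 13, 14, 31), (3, 21, 13, 21, 13), (3, 21, 13, 24, 29), (3, 24, 29, 14, 31), (3, 24, 29, 21, 13), (3, 24, 29, 24, 29), (35, 20, 28, 20, 28), (35, 20, 28, 33, 31), (35, 20, 28, 38, 31), (35, 20, 28, 7, 33), (35, 33, 31, 20, 28), (35, 33, 31, 33, 31), (35, 33, 31, 38, 31), (35, 33, 31, 7, 33), (35, 38, 31, 20, 28), (35, 38, 31, 33, 31), (35, 38, 31, 38, 31), (35, 38, 31, 7, 33), (35, 7, 33, 20, 28), (35, 7, 33, 33, 31), (35, 7, 33, 38, 31), (35, 7, 33, 7, 33), (38, 32, 18, 32, 18)}
σ[F > F2]: keep tuples satisfying F > F2 → {(3, 21, 13, 14, 31), (3, 24, 29, 14, 31), (3, 24, 29, 21, 13), (35, 20, 28, 7, 33), (35, 33, 31, 20, 28), (35, 33, 31, 7, 33), (35, 38, 31, 20, 28), (35, 38, 31, 33, 31), (35, 38, 31, 7, 33)}
Projecting to F, G2: {(20, 33), (21, 31), (24, 13), (24, 31), (33, 28), (33, 33), (38, 28), (38, 31), (38, 33)}

{(20, 33), (21, 31), (24, 13), (24, 31), (33, 28), (33, 33), (38, 28), (38, 31), (38, 33)}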